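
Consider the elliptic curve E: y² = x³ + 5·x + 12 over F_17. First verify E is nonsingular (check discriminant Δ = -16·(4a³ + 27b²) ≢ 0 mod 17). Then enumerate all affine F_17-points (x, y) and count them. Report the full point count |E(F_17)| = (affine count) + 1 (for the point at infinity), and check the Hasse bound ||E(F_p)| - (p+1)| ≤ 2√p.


Affine points = {(1, 1), (1, 16), (2, 8), (2, 9), (5, 3), (5, 14), (7, 4), (7, 13), (9, 2), (9, 15), (10, 5), (10, 12), (11, 2), (11, 15), (12, 7), (12, 10), (13, 8), (13, 9), (14, 2), (14, 15)}; affine count = 20; |E(F_17)| = 21.

Discriminant check: Δ ∝ 4a³ + 27b² = 4·5³ + 27·12² = 4·125 + 27·144 ≡ 2 (mod 17). Nonzero ⇒ E is nonsingular.
For each x ∈ F_17, compute rhs = x³ + 5·x + 12 mod 17, then count y ∈ F_17 with y² ≡ rhs.
  x = 0: rhs = 12, matching y values: none (0 points).
  x = 1: rhs = 1, matching y values: 1, 16 (2 points).
  x = 2: rhs = 13, matching y values: 8, 9 (2 points).
  x = 3: rhs = 3, matching y values: none (0 points).
  x = 4: rhs = 11, matching y values: none (0 points).
  x = 5: rhs = 9, matching y values: 3, 14 (2 points).
  x = 6: rhs = 3, matching y values: none (0 points).
  x = 7: rhs = 16, matching y values: 4, 13 (2 points).
  x = 8: rhs = 3, matching y values: none (0 points).
  x = 9: rhs = 4, matching y values: 2, 15 (2 points).
  x = 10: rhs = 8, matching y values: 5, 12 (2 points).
  x = 11: rhs = 4, matching y values: 2, 15 (2 points).
  x = 12: rhs = 15, matching y values: 7, 10 (2 points).
  x = 13: rhs = 13, matching y values: 8, 9 (2 points).
  x = 14: rhs = 4, matching y values: 2, 15 (2 points).
  x = 15: rhs = 11, matching y values: none (0 points).
  x = 16: rhs = 6, matching y values: none (0 points).
Total affine count: 20.
Full point count |E(F_17)| = 20 + 1 = 21.
Hasse bound: |21 − (17+1)| = |3| = 3 ≤ 2√17 ≈ 8.2462 ✓.


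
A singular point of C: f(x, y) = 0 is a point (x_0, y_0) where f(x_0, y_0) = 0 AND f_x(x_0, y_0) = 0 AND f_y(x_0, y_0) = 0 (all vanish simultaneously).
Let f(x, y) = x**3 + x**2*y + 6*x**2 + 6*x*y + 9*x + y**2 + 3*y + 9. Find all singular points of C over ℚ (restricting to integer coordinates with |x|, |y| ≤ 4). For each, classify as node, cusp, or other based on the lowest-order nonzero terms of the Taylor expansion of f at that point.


Singular points: {(-3, 3)}; classification: cusp.

Compute partial derivatives:
  f_x = 3*x**2 + 2*x*y + 12*x + 6*y + 9.
  f_y = x**2 + 6*x + 2*y + 3.
Scan x_0 ∈ {−4, ..., 4}. For each x_0, f_y(x_0, y) is a polynomial in y; find its integer roots y ∈ {−4, ..., 4}, then test f_x and f at those candidates.
  x = -4: f_y(-4, y) = 2*y - 5; no integer root y with |y| ≤ 4.
  x = -3: f_y(-3, y) = 2*y - 6; vanishes at y ∈ {3}. (-3, 3): f_x = 0, f = 0 — SINGULAR.
  x = -2: f_y(-2, y) = 2*y - 5; no integer root y with |y| ≤ 4.
  x = -1: f_y(-1, y) = 2*y - 2; vanishes at y ∈ {1}. (-1, 1): f_x = 4 ≠ 0.
  x = 0: f_y(0, y) = 2*y + 3; no integer root y with |y| ≤ 4.
  x = 1: f_y(1, y) = 2*y + 10; no integer root y with |y| ≤ 4.
  x = 2: f_y(2, y) = 2*y + 19; no integer root y with |y| ≤ 4.
  x = 3: f_y(3, y) = 2*y + 30; no integer root y with |y| ≤ 4.
  x = 4: f_y(4, y) = 2*y + 43; no integer root y with |y| ≤ 4.
Only singular point on the grid: (-3, 3).
Classify: substitute x = -3 + u, y = 3 + v and expand: f = u**3 + u**2*v + v**2.
No constant or linear terms (consistent with a singular point). Quadratic part: v**2. Cubic part: u**3 + u**2*v.
The quadratic part v**2 is a perfect square, so there is a single (double) tangent line v = 0, i.e. y = 3. Restricting the cubic part to that line (v = 0) leaves u**3 ≠ 0, so f is not divisible by v and the branch is v² ≈ -u**3 to lowest order — this is a cusp.
Classification: cusp.


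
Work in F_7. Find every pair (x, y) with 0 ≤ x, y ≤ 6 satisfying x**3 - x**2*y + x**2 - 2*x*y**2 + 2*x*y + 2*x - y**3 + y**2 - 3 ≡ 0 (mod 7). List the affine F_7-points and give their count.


Affine F_7-points: {(0, 2), (0, 3), (1, 1), (1, 6), (2, 2), (3, 3), (6, 2), (6, 3), (6, 5)}; count = 9.

For each of the 49 pairs (x, y) ∈ F_7², evaluate f(x, y) mod 7. Record the zeros.
  x = 0: [0↦4, 1↦4, 2↦0, 3↦0, 4↦5, 5↦2, 6↦6]  zeros at y ∈ {2, 3}
  x = 1: [0↦1, 1↦0, 2↦5, 3↦3, 4↦2, 5↦3, 6↦0]  zeros at y ∈ {1, 6}
  x = 2: [0↦6, 1↦2, 2↦0, 3↦1, 4↦6, 5↦2, 6↦4]  zeros at y ∈ {2}
  x = 3: [0↦4, 1↦2, 2↦5, 3↦0, 4↦2, 5↦5, 6↦3]  zeros at y ∈ {3}
  x = 4: [0↦1, 1↦6, 2↦5, 3↦6, 4↦3, 5↦4, 6↦3]  zeros at y ∈ ∅
  x = 5: [0↦3, 1↦6, 2↦6, 3↦4, 4↦1, 5↦5, 6↦3]  zeros at y ∈ ∅
  x = 6: [0↦2, 1↦1, 2↦0, 3↦0, 4↦2, 5↦0, 6↦2]  zeros at y ∈ {2, 3, 5}
Collecting zeros: affine points = {(0, 2), (0, 3), (1, 1), (1, 6), (2, 2), (3, 3), (6, 2), (6, 3), (6, 5)}.
Total count |C(F_7)_aff| = 9.


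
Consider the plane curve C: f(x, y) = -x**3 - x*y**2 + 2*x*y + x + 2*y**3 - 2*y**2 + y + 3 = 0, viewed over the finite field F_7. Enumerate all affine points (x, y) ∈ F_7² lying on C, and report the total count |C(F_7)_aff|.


Affine F_7-points: {(0, 3), (2, 1), (2, 2), (2, 6), (3, 0), (3, 6)}; count = 6.

For each of the 49 pairs (x, y) ∈ F_7², evaluate f(x, y) mod 7. Record the zeros.
  x = 0: [0↦3, 1↦4, 2↦6, 3↦0, 4↦5, 5↦5, 6↦5]  zeros at y ∈ {3}
  x = 1: [0↦3, 1↦5, 2↦6, 3↦4, 4↦4, 5↦4, 6↦2]  zeros at y ∈ ∅
  x = 2: [0↦4, 1↦0, 2↦0, 3↦2, 4↦4, 5↦4, 6↦0]  zeros at y ∈ {1, 2, 6}
  x = 3: [0↦0, 1↦4, 2↦3, 3↦2, 4↦6, 5↦6, 6↦0]  zeros at y ∈ {0, 6}
  x = 4: [0↦6, 1↦4, 2↦2, 3↦5, 4↦4, 5↦4, 6↦3]  zeros at y ∈ ∅
  x = 5: [0↦2, 1↦1, 2↦5, 3↦5, 4↦6, 5↦6, 6↦3]  zeros at y ∈ ∅
  x = 6: [0↦3, 1↦3, 2↦6, 3↦3, 4↦6, 5↦6, 6↦1]  zeros at y ∈ ∅
Collecting zeros: affine points = {(0, 3), (2, 1), (2, 2), (2, 6), (3, 0), (3, 6)}.
Total count |C(F_7)_aff| = 6.


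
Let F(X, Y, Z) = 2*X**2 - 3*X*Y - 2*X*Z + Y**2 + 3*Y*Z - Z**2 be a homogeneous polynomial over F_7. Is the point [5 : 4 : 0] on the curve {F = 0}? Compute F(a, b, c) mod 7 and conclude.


F(5,4,0) ≡ 6 (mod 7); P is NOT on the curve.

Evaluate F(5, 4, 0) term-by-term (mod 7).
  2*X**2 ↦ 2·25·1·1 = 50
  -3*X*Y ↦ -3·5·4·1 = -60
  -2*X*Z ↦ -2·5·1·0 = 0
  Y**2 ↦ 1·1·16·1 = 16
  3*Y*Z ↦ 3·1·4·0 = 0
  -Z**2 ↦ -1·1·1·0 = 0
Sum: F(5, 4, 0) = (50) + (-60) + (0) + (16) + (0) + (0) = 6.
Reducing mod 7: 6 ≡ 6 (mod 7).
Since F(a, b, c) ≡ 6 ≠ 0 (mod 7), P does NOT lie on the curve.


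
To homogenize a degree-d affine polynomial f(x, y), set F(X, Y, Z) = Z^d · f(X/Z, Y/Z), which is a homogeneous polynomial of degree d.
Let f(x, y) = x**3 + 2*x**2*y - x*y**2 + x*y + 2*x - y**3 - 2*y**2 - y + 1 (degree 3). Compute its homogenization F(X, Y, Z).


F(X, Y, Z) = X**3 + 2*X**2*Y - X*Y**2 + X*Y*Z + 2*X*Z**2 - Y**3 - 2*Y**2*Z - Y*Z**2 + Z**3

deg(f) = 3.
Substitute x = X/Z, y = Y/Z into f, then multiply by Z^3.
  monomial 1·x^3·y^0 ↦ 1·X^3·Y^0·Z^0.
  monomial 2·x^2·y^1 ↦ 2·X^2·Y^1·Z^0.
  monomial -1·x^1·y^2 ↦ -1·X^1·Y^2·Z^0.
  monomial 1·x^1·y^1 ↦ 1·X^1·Y^1·Z^1.
  monomial 2·x^1·y^0 ↦ 2·X^1·Y^0·Z^2.
  monomial -1·x^0·y^3 ↦ -1·X^0·Y^3·Z^0.
  monomial -2·x^0·y^2 ↦ -2·X^0·Y^2·Z^1.
  monomial -1·x^0·y^1 ↦ -1·X^0·Y^1·Z^2.
  monomial 1·x^0·y^0 ↦ 1·X^0·Y^0·Z^3.
Collecting: F(X, Y, Z) = X**3 + 2*X**2*Y - X*Y**2 + X*Y*Z + 2*X*Z**2 - Y**3 - 2*Y**2*Z - Y*Z**2 + Z**3.


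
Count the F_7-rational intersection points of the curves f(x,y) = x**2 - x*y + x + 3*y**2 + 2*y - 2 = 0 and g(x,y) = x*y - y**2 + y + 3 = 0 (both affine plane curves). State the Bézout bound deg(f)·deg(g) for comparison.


Common zeros: ∅; count = 0; Bézout bound = 4.

deg(f) = 2, deg(g) = 2, so Bézout bound = 4.
Scan x ∈ F_7. For each x, list the y ∈ F_7 with f(x, y) ≡ 0 and those with g(x, y) ≡ 0 (mod 7); the common zeros in that column are the intersection.
  x = 0: f ≡ 0 at y ∈ {2}; g ≡ 0 at y ∈ ∅; common: ∅.
  x = 1: f ≡ 0 at y ∈ {0, 2}; g ≡ 0 at y ∈ {3, 6}; common: ∅.
  x = 2: f ≡ 0 at y ∈ {1, 6}; g ≡ 0 at y ∈ {5}; common: ∅.
  x = 3: f ≡ 0 at y ∈ {6}; g ≡ 0 at y ∈ {2}; common: ∅.
  x = 4: f ≡ 0 at y ∈ ∅; g ≡ 0 at y ∈ {1, 4}; common: ∅.
  x = 5: f ≡ 0 at y ∈ {0, 1}; g ≡ 0 at y ∈ ∅; common: ∅.
  x = 6: f ≡ 0 at y ∈ ∅; g ≡ 0 at y ∈ ∅; common: ∅.
Collecting: common zeros = ∅, so the count is 0.
Comparison with the Bézout bound: 0 ≤ 4 = deg(f)·deg(g), as expected for curves with no common component (the affine F_7-count falls short of the bound because intersections may lie at infinity, over extension fields, or carry multiplicity).


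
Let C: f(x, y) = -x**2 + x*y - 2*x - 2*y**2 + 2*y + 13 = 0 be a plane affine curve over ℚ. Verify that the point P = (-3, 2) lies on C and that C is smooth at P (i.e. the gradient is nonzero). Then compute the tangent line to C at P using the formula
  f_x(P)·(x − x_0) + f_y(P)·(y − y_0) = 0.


Tangent line at P: 6*x - 9*y + 36 = 0.

Step 1: f(-3, 2) = 0, so P lies on C.
Step 2: partial derivatives
  f_x(x, y) = -2*x + y - 2, f_y(x, y) = x - 4*y + 2.
  f_x(P) = 6, f_y(P) = -9 (gradient nonzero, so P is smooth).
Step 3: tangent line at P: 6·(x − -3) + -9·(y − 2) = 0.
Expanding: 6*x - 9*y + 36 = 0.


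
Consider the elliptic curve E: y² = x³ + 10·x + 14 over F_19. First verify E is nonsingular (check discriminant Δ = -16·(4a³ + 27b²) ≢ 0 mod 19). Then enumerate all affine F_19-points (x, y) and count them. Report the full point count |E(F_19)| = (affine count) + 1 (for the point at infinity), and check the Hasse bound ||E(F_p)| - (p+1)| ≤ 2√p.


Affine points = {(1, 5), (1, 14), (2, 2), (2, 17), (4, 2), (4, 17), (6, 9), (6, 10), (7, 3), (7, 16), (8, 6), (8, 13), (9, 4), (9, 15), (11, 7), (11, 12), (12, 0), (13, 2), (13, 17), (15, 9), (15, 10), (17, 9), (17, 10)}; affine count = 23; |E(F_19)| = 24.

Discriminant check: Δ ∝ 4a³ + 27b² = 4·10³ + 27·14² = 4·1000 + 27·196 ≡ 1 (mod 19). Nonzero ⇒ E is nonsingular.
For each x ∈ F_19, compute rhs = x³ + 10·x + 14 mod 19, then count y ∈ F_19 with y² ≡ rhs.
  x = 0: rhs = 14, matching y values: none (0 points).
  x = 1: rhs = 6, matching y values: 5, 14 (2 points).
  x = 2: rhs = 4, matching y values: 2, 17 (2 points).
  x = 3: rhs = 14, matching y values: none (0 points).
  x = 4: rhs = 4, matching y values: 2, 17 (2 points).
  x = 5: rhs = 18, matching y values: none (0 points).
  x = 6: rhs = 5, matching y values: 9, 10 (2 points).
  x = 7: rhs = 9, matching y values: 3, 16 (2 points).
  x = 8: rhs = 17, matching y values: 6, 13 (2 points).
  x = 9: rhs = 16, matching y values: 4, 15 (2 points).
  x = 10: rhs = 12, matching y values: none (0 points).
  x = 11: rhs = 11, matching y values: 7, 12 (2 points).
  x = 12: rhs = 0, matching y values: 0 (1 points).
  x = 13: rhs = 4, matching y values: 2, 17 (2 points).
  x = 14: rhs = 10, matching y values: none (0 points).
  x = 15: rhs = 5, matching y values: 9, 10 (2 points).
  x = 16: rhs = 14, matching y values: none (0 points).
  x = 17: rhs = 5, matching y values: 9, 10 (2 points).
  x = 18: rhs = 3, matching y values: none (0 points).
Total affine count: 23.
Full point count |E(F_19)| = 23 + 1 = 24.
Hasse bound: |24 − (19+1)| = |4| = 4 ≤ 2√19 ≈ 8.7178 ✓.


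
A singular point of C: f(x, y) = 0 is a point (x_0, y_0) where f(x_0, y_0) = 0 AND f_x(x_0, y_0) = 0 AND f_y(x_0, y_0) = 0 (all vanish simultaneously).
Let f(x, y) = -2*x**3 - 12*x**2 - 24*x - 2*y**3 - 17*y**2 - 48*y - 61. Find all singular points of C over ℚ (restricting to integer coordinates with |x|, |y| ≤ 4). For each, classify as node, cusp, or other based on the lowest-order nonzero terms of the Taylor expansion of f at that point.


Singular points: {(-2, -3)}; classification: cusp.

Compute partial derivatives:
  f_x = -6*x**2 - 24*x - 24.
  f_y = -6*y**2 - 34*y - 48.
Scan x_0 ∈ {−4, ..., 4}. For each x_0, f_y(x_0, y) is a polynomial in y; find its integer roots y ∈ {−4, ..., 4}, then test f_x and f at those candidates.
  x = -4: f_y(-4, y) = -6*y**2 - 34*y - 48; vanishes at y ∈ {-3}. (-4, -3): f_x = -24 ≠ 0.
  x = -3: f_y(-3, y) = -6*y**2 - 34*y - 48; vanishes at y ∈ {-3}. (-3, -3): f_x = -6 ≠ 0.
  x = -2: f_y(-2, y) = -6*y**2 - 34*y - 48; vanishes at y ∈ {-3}. (-2, -3): f_x = 0, f = 0 — SINGULAR.
  x = -1: f_y(-1, y) = -6*y**2 - 34*y - 48; vanishes at y ∈ {-3}. (-1, -3): f_x = -6 ≠ 0.
  x = 0: f_y(0, y) = -6*y**2 - 34*y - 48; vanishes at y ∈ {-3}. (0, -3): f_x = -24 ≠ 0.
  x = 1: f_y(1, y) = -6*y**2 - 34*y - 48; vanishes at y ∈ {-3}. (1, -3): f_x = -54 ≠ 0.
  x = 2: f_y(2, y) = -6*y**2 - 34*y - 48; vanishes at y ∈ {-3}. (2, -3): f_x = -96 ≠ 0.
  x = 3: f_y(3, y) = -6*y**2 - 34*y - 48; vanishes at y ∈ {-3}. (3, -3): f_x = -150 ≠ 0.
  x = 4: f_y(4, y) = -6*y**2 - 34*y - 48; vanishes at y ∈ {-3}. (4, -3): f_x = -216 ≠ 0.
Only singular point on the grid: (-2, -3).
Classify: substitute x = -2 + u, y = -3 + v and expand: f = -2*u**3 - 2*v**3 + v**2.
No constant or linear terms (consistent with a singular point). Quadratic part: v**2. Cubic part: -2*u**3 - 2*v**3.
The quadratic part v**2 is a perfect square, so there is a single (double) tangent line v = 0, i.e. y = -3. Restricting the cubic part to that line (v = 0) leaves -2*u**3 ≠ 0, so f is not divisible by v and the branch is v² ≈ 2*u**3 to lowest order — this is a cusp.
Classification: cusp.


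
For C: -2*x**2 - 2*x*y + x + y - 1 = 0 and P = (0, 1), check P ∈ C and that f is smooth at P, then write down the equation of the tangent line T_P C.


Tangent line at P: -x + y - 1 = 0.

Step 1: f(0, 1) = 0, so P lies on C.
Step 2: partial derivatives
  f_x(x, y) = -4*x - 2*y + 1, f_y(x, y) = 1 - 2*x.
  f_x(P) = -1, f_y(P) = 1 (gradient nonzero, so P is smooth).
Step 3: tangent line at P: -1·(x − 0) + 1·(y − 1) = 0.
Expanding: -x + y - 1 = 0.


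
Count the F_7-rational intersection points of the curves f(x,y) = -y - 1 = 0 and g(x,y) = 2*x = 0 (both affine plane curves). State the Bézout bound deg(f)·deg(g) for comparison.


Common zeros: {(0, 6)}; count = 1; Bézout bound = 1.

deg(f) = 1, deg(g) = 1, so Bézout bound = 1.
Scan x ∈ F_7. For each x, list the y ∈ F_7 with f(x, y) ≡ 0 and those with g(x, y) ≡ 0 (mod 7); the common zeros in that column are the intersection.
  x = 0: f ≡ 0 at y ∈ {6}; g ≡ 0 at y ∈ {0, 1, 2, 3, 4, 5, 6}; common: {6}.
  x = 1: f ≡ 0 at y ∈ {6}; g ≡ 0 at y ∈ ∅; common: ∅.
  x = 2: f ≡ 0 at y ∈ {6}; g ≡ 0 at y ∈ ∅; common: ∅.
  x = 3: f ≡ 0 at y ∈ {6}; g ≡ 0 at y ∈ ∅; common: ∅.
  x = 4: f ≡ 0 at y ∈ {6}; g ≡ 0 at y ∈ ∅; common: ∅.
  x = 5: f ≡ 0 at y ∈ {6}; g ≡ 0 at y ∈ ∅; common: ∅.
  x = 6: f ≡ 0 at y ∈ {6}; g ≡ 0 at y ∈ ∅; common: ∅.
Collecting: common zeros = {(0, 6)}, so the count is 1.
Comparison with the Bézout bound: 1 ≤ 1 = deg(f)·deg(g), as expected for curves with no common component (the bound is attained).


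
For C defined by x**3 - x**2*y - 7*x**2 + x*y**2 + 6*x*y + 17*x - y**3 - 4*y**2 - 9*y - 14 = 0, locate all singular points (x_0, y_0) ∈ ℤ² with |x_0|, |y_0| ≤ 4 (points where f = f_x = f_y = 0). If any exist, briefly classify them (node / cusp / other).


Singular points: {(2, -1)}; classification: cusp.

Compute partial derivatives:
  f_x = 3*x**2 - 2*x*y - 14*x + y**2 + 6*y + 17.
  f_y = -x**2 + 2*x*y + 6*x - 3*y**2 - 8*y - 9.
Scan x_0 ∈ {−4, ..., 4}. For each x_0, f_y(x_0, y) is a polynomial in y; find its integer roots y ∈ {−4, ..., 4}, then test f_x and f at those candidates.
  x = -4: f_y(-4, y) = -3*y**2 - 16*y - 49; no integer root y with |y| ≤ 4.
  x = -3: f_y(-3, y) = -3*y**2 - 14*y - 36; no integer root y with |y| ≤ 4.
  x = -2: f_y(-2, y) = -3*y**2 - 12*y - 25; no integer root y with |y| ≤ 4.
  x = -1: f_y(-1, y) = -3*y**2 - 10*y - 16; no integer root y with |y| ≤ 4.
  x = 0: f_y(0, y) = -3*y**2 - 8*y - 9; no integer root y with |y| ≤ 4.
  x = 1: f_y(1, y) = -3*y**2 - 6*y - 4; no integer root y with |y| ≤ 4.
  x = 2: f_y(2, y) = -3*y**2 - 4*y - 1; vanishes at y ∈ {-1}. (2, -1): f_x = 0, f = 0 — SINGULAR.
  x = 3: f_y(3, y) = -3*y**2 - 2*y; vanishes at y ∈ {0}. (3, 0): f_x = 2 ≠ 0.
  x = 4: f_y(4, y) = -3*y**2 - 1; no integer root y with |y| ≤ 4.
Only singular point on the grid: (2, -1).
Classify: substitute x = 2 + u, y = -1 + v and expand: f = u**3 - u**2*v + u*v**2 - v**3 + v**2.
No constant or linear terms (consistent with a singular point). Quadratic part: v**2. Cubic part: u**3 - u**2*v + u*v**2 - v**3.
The quadratic part v**2 is a perfect square, so there is a single (double) tangent line v = 0, i.e. y = -1. Restricting the cubic part to that line (v = 0) leaves u**3 ≠ 0, so f is not divisible by v and the branch is v² ≈ -u**3 to lowest order — this is a cusp.
Classification: cusp.


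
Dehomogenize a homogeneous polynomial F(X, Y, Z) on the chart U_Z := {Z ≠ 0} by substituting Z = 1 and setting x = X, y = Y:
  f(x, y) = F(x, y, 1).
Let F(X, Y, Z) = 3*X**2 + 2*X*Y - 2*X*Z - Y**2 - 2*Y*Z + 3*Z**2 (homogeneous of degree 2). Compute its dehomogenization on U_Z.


f(x, y) = 3*x**2 + 2*x*y - 2*x - y**2 - 2*y + 3

On U_Z we set Z = 1. Each monomial c·X^i·Y^j·Z^k in F becomes c·x^i·y^j·1^k = c·x^i·y^j.
Substituting Z = 1: F(X, Y, 1) = 3*x**2 + 2*x*y - 2*x - y**2 - 2*y + 3.
Note: deg(f) ≤ deg(F) = 2; strict inequality happens when F is divisible by Z (lost terms).


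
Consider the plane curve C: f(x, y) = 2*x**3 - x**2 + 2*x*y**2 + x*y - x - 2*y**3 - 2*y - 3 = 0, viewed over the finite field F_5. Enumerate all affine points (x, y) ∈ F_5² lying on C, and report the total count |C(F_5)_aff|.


Affine F_5-points: {(4, 0), (4, 2)}; count = 2.

For each of the 25 pairs (x, y) ∈ F_5², evaluate f(x, y) mod 5. Record the zeros.
  x = 0: [0↦2, 1↦3, 2↦2, 3↦2, 4↦1]  zeros at y ∈ ∅
  x = 1: [0↦2, 1↦1, 2↦2, 3↦3, 4↦2]  zeros at y ∈ ∅
  x = 2: [0↦2, 1↦4, 2↦2, 3↦4, 4↦3]  zeros at y ∈ ∅
  x = 3: [0↦4, 1↦4, 2↦4, 3↦2, 4↦1]  zeros at y ∈ ∅
  x = 4: [0↦0, 1↦3, 2↦0, 3↦4, 4↦3]  zeros at y ∈ {0, 2}
Collecting zeros: affine points = {(4, 0), (4, 2)}.
Total count |C(F_5)_aff| = 2.


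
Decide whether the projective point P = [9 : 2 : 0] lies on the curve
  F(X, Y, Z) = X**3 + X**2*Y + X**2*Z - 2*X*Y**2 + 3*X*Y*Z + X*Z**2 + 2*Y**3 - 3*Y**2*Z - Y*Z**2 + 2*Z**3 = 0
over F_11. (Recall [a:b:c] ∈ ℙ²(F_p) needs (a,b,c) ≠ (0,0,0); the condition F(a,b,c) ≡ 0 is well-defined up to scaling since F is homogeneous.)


F(9,2,0) ≡ 10 (mod 11); P is NOT on the curve.

Evaluate F(9, 2, 0) term-by-term (mod 11).
  X**3 ↦ 1·729·1·1 = 729
  X**2*Y ↦ 1·81·2·1 = 162
  X**2*Z ↦ 1·81·1·0 = 0
  -2*X*Y**2 ↦ -2·9·4·1 = -72
  3*X*Y*Z ↦ 3·9·2·0 = 0
  X*Z**2 ↦ 1·9·1·0 = 0
  2*Y**3 ↦ 2·1·8·1 = 16
  -3*Y**2*Z ↦ -3·1·4·0 = 0
  -Y*Z**2 ↦ -1·1·2·0 = 0
  2*Z**3 ↦ 2·1·1·0 = 0
Sum: F(9, 2, 0) = (729) + (162) + (0) + (-72) + (0) + (0) + (16) + (0) + (0) + (0) = 835.
Reducing mod 11: 835 ≡ 10 (mod 11).
Since F(a, b, c) ≡ 10 ≠ 0 (mod 11), P does NOT lie on the curve.


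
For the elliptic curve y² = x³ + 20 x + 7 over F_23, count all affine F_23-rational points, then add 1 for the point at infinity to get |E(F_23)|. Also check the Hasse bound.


Affine points = {(2, 3), (2, 20), (3, 5), (3, 18), (4, 6), (4, 17), (5, 5), (5, 18), (8, 9), (8, 14), (13, 7), (13, 16), (14, 8), (14, 15), (15, 5), (15, 18), (17, 4), (17, 19), (18, 9), (18, 14), (19, 1), (19, 22), (20, 9), (20, 14), (22, 3), (22, 20)}; affine count = 26; |E(F_23)| = 27.

Discriminant check: Δ ∝ 4a³ + 27b² = 4·20³ + 27·7² = 4·8000 + 27·49 ≡ 19 (mod 23). Nonzero ⇒ E is nonsingular.
For each x ∈ F_23, compute rhs = x³ + 20·x + 7 mod 23, then count y ∈ F_23 with y² ≡ rhs.
  x = 0: rhs = 7, matching y values: none (0 points).
  x = 1: rhs = 5, matching y values: none (0 points).
  x = 2: rhs = 9, matching y values: 3, 20 (2 points).
  x = 3: rhs = 2, matching y values: 5, 18 (2 points).
  x = 4: rhs = 13, matching y values: 6, 17 (2 points).
  x = 5: rhs = 2, matching y values: 5, 18 (2 points).
  x = 6: rhs = 21, matching y values: none (0 points).
  x = 7: rhs = 7, matching y values: none (0 points).
  x = 8: rhs = 12, matching y values: 9, 14 (2 points).
  x = 9: rhs = 19, matching y values: none (0 points).
  x = 10: rhs = 11, matching y values: none (0 points).
  x = 11: rhs = 17, matching y values: none (0 points).
  x = 12: rhs = 20, matching y values: none (0 points).
  x = 13: rhs = 3, matching y values: 7, 16 (2 points).
  x = 14: rhs = 18, matching y values: 8, 15 (2 points).
  x = 15: rhs = 2, matching y values: 5, 18 (2 points).
  x = 16: rhs = 7, matching y values: none (0 points).
  x = 17: rhs = 16, matching y values: 4, 19 (2 points).
  x = 18: rhs = 12, matching y values: 9, 14 (2 points).
  x = 19: rhs = 1, matching y values: 1, 22 (2 points).
  x = 20: rhs = 12, matching y values: 9, 14 (2 points).
  x = 21: rhs = 5, matching y values: none (0 points).
  x = 22: rhs = 9, matching y values: 3, 20 (2 points).
Total affine count: 26.
Full point count |E(F_23)| = 26 + 1 = 27.
Hasse bound: |27 − (23+1)| = |3| = 3 ≤ 2√23 ≈ 9.5917 ✓.


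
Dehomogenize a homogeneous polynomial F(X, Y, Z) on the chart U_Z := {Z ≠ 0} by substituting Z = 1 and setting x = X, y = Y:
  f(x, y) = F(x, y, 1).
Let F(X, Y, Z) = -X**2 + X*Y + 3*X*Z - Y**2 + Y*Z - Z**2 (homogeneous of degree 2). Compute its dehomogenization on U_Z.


f(x, y) = -x**2 + x*y + 3*x - y**2 + y - 1

On U_Z we set Z = 1. Each monomial c·X^i·Y^j·Z^k in F becomes c·x^i·y^j·1^k = c·x^i·y^j.
Substituting Z = 1: F(X, Y, 1) = -x**2 + x*y + 3*x - y**2 + y - 1.
Note: deg(f) ≤ deg(F) = 2; strict inequality happens when F is divisible by Z (lost terms).


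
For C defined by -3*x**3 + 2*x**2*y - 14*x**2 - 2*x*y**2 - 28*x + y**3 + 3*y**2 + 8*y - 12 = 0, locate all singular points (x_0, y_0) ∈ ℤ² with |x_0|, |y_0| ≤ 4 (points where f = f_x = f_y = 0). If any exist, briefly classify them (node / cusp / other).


Singular points: {(-2, -2)}; classification: cusp.

Compute partial derivatives:
  f_x = -9*x**2 + 4*x*y - 28*x - 2*y**2 - 28.
  f_y = 2*x**2 - 4*x*y + 3*y**2 + 6*y + 8.
Scan x_0 ∈ {−4, ..., 4}. For each x_0, f_y(x_0, y) is a polynomial in y; find its integer roots y ∈ {−4, ..., 4}, then test f_x and f at those candidates.
  x = -4: f_y(-4, y) = 3*y**2 + 22*y + 40; vanishes at y ∈ {-4}. (-4, -4): f_x = -28 ≠ 0.
  x = -3: f_y(-3, y) = 3*y**2 + 18*y + 26; no integer root y with |y| ≤ 4.
  x = -2: f_y(-2, y) = 3*y**2 + 14*y + 16; vanishes at y ∈ {-2}. (-2, -2): f_x = 0, f = 0 — SINGULAR.
  x = -1: f_y(-1, y) = 3*y**2 + 10*y + 10; no integer root y with |y| ≤ 4.
  x = 0: f_y(0, y) = 3*y**2 + 6*y + 8; no integer root y with |y| ≤ 4.
  x = 1: f_y(1, y) = 3*y**2 + 2*y + 10; no integer root y with |y| ≤ 4.
  x = 2: f_y(2, y) = 3*y**2 - 2*y + 16; no integer root y with |y| ≤ 4.
  x = 3: f_y(3, y) = 3*y**2 - 6*y + 26; no integer root y with |y| ≤ 4.
  x = 4: f_y(4, y) = 3*y**2 - 10*y + 40; no integer root y with |y| ≤ 4.
Only singular point on the grid: (-2, -2).
Classify: substitute x = -2 + u, y = -2 + v and expand: f = -3*u**3 + 2*u**2*v - 2*u*v**2 + v**3 + v**2.
No constant or linear terms (consistent with a singular point). Quadratic part: v**2. Cubic part: -3*u**3 + 2*u**2*v - 2*u*v**2 + v**3.
The quadratic part v**2 is a perfect square, so there is a single (double) tangent line v = 0, i.e. y = -2. Restricting the cubic part to that line (v = 0) leaves -3*u**3 ≠ 0, so f is not divisible by v and the branch is v² ≈ 3*u**3 to lowest order — this is a cusp.
Classification: cusp.


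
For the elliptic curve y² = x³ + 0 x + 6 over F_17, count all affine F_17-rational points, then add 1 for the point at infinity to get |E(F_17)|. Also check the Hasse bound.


Affine points = {(3, 4), (3, 13), (4, 6), (4, 11), (6, 1), (6, 16), (7, 3), (7, 14), (8, 5), (8, 12), (9, 2), (9, 15), (12, 0), (14, 8), (14, 9), (15, 7), (15, 10)}; affine count = 17; |E(F_17)| = 18.

Discriminant check: Δ ∝ 4a³ + 27b² = 4·0³ + 27·6² = 4·0 + 27·36 ≡ 3 (mod 17). Nonzero ⇒ E is nonsingular.
For each x ∈ F_17, compute rhs = x³ + 0·x + 6 mod 17, then count y ∈ F_17 with y² ≡ rhs.
  x = 0: rhs = 6, matching y values: none (0 points).
  x = 1: rhs = 7, matching y values: none (0 points).
  x = 2: rhs = 14, matching y values: none (0 points).
  x = 3: rhs = 16, matching y values: 4, 13 (2 points).
  x = 4: rhs = 2, matching y values: 6, 11 (2 points).
  x = 5: rhs = 12, matching y values: none (0 points).
  x = 6: rhs = 1, matching y values: 1, 16 (2 points).
  x = 7: rhs = 9, matching y values: 3, 14 (2 points).
  x = 8: rhs = 8, matching y values: 5, 12 (2 points).
  x = 9: rhs = 4, matching y values: 2, 15 (2 points).
  x = 10: rhs = 3, matching y values: none (0 points).
  x = 11: rhs = 11, matching y values: none (0 points).
  x = 12: rhs = 0, matching y values: 0 (1 points).
  x = 13: rhs = 10, matching y values: none (0 points).
  x = 14: rhs = 13, matching y values: 8, 9 (2 points).
  x = 15: rhs = 15, matching y values: 7, 10 (2 points).
  x = 16: rhs = 5, matching y values: none (0 points).
Total affine count: 17.
Full point count |E(F_17)| = 17 + 1 = 18.
Hasse bound: |18 − (17+1)| = |0| = 0 ≤ 2√17 ≈ 8.2462 ✓.


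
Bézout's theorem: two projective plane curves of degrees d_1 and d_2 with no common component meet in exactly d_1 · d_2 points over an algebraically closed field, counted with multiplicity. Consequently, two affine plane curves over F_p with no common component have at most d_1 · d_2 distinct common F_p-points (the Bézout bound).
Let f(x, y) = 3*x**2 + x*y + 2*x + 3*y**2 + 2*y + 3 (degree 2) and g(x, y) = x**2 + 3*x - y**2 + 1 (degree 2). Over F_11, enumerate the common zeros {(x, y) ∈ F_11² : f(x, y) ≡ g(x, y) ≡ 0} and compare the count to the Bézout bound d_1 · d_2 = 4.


Common zeros: {(1, 7), (7, 7)}; count = 2; Bézout bound = 4.

deg(f) = 2, deg(g) = 2, so Bézout bound = 4.
Scan x ∈ F_11. For each x, list the y ∈ F_11 with f(x, y) ≡ 0 and those with g(x, y) ≡ 0 (mod 11); the common zeros in that column are the intersection.
  x = 0: f ≡ 0 at y ∈ {5, 9}; g ≡ 0 at y ∈ {1, 10}; common: ∅.
  x = 1: f ≡ 0 at y ∈ {3, 7}; g ≡ 0 at y ∈ {4, 7}; common: {7}.
  x = 2: f ≡ 0 at y ∈ ∅; g ≡ 0 at y ∈ {0}; common: ∅.
  x = 3: f ≡ 0 at y ∈ {1}; g ≡ 0 at y ∈ ∅; common: ∅.
  x = 4: f ≡ 0 at y ∈ ∅; g ≡ 0 at y ∈ ∅; common: ∅.
  x = 5: f ≡ 0 at y ∈ {0, 5}; g ≡ 0 at y ∈ ∅; common: ∅.
  x = 6: f ≡ 0 at y ∈ ∅; g ≡ 0 at y ∈ {0}; common: ∅.
  x = 7: f ≡ 0 at y ∈ {1, 7}; g ≡ 0 at y ∈ {4, 7}; common: {7}.
  x = 8: f ≡ 0 at y ∈ ∅; g ≡ 0 at y ∈ {1, 10}; common: ∅.
  x = 9: f ≡ 0 at y ∈ {0}; g ≡ 0 at y ∈ ∅; common: ∅.
  x = 10: f ≡ 0 at y ∈ ∅; g ≡ 0 at y ∈ ∅; common: ∅.
Collecting: common zeros = {(1, 7), (7, 7)}, so the count is 2.
Comparison with the Bézout bound: 2 ≤ 4 = deg(f)·deg(g), as expected for curves with no common component (the affine F_11-count falls short of the bound because intersections may lie at infinity, over extension fields, or carry multiplicity).


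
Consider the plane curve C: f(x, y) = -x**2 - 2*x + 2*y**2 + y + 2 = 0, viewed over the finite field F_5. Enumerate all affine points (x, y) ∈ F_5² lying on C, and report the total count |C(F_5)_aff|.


Affine F_5-points: {(0, 1), (1, 3), (1, 4), (2, 3), (2, 4), (3, 1)}; count = 6.

For each of the 25 pairs (x, y) ∈ F_5², evaluate f(x, y) mod 5. Record the zeros.
  x = 0: [0↦2, 1↦0, 2↦2, 3↦3, 4↦3]  zeros at y ∈ {1}
  x = 1: [0↦4, 1↦2, 2↦4, 3↦0, 4↦0]  zeros at y ∈ {3, 4}
  x = 2: [0↦4, 1↦2, 2↦4, 3↦0, 4↦0]  zeros at y ∈ {3, 4}
  x = 3: [0↦2, 1↦0, 2↦2, 3↦3, 4↦3]  zeros at y ∈ {1}
  x = 4: [0↦3, 1↦1, 2↦3, 3↦4, 4↦4]  zeros at y ∈ ∅
Collecting zeros: affine points = {(0, 1), (1, 3), (1, 4), (2, 3), (2, 4), (3, 1)}.
Total count |C(F_5)_aff| = 6.


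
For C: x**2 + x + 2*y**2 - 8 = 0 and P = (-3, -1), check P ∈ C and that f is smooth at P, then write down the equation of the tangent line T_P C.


Tangent line at P: -5*x - 4*y - 19 = 0.

Step 1: f(-3, -1) = 0, so P lies on C.
Step 2: partial derivatives
  f_x(x, y) = 2*x + 1, f_y(x, y) = 4*y.
  f_x(P) = -5, f_y(P) = -4 (gradient nonzero, so P is smooth).
Step 3: tangent line at P: -5·(x − -3) + -4·(y − -1) = 0.
Expanding: -5*x - 4*y - 19 = 0.


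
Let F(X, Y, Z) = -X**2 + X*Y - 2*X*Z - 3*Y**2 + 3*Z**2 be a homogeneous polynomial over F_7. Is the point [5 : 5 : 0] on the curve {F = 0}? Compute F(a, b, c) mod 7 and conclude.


F(5,5,0) ≡ 2 (mod 7); P is NOT on the curve.

Evaluate F(5, 5, 0) term-by-term (mod 7).
  -X**2 ↦ -1·25·1·1 = -25
  X*Y ↦ 1·5·5·1 = 25
  -2*X*Z ↦ -2·5·1·0 = 0
  -3*Y**2 ↦ -3·1·25·1 = -75
  3*Z**2 ↦ 3·1·1·0 = 0
Sum: F(5, 5, 0) = (-25) + (25) + (0) + (-75) + (0) = -75.
Reducing mod 7: -75 ≡ 2 (mod 7).
Since F(a, b, c) ≡ 2 ≠ 0 (mod 7), P does NOT lie on the curve.


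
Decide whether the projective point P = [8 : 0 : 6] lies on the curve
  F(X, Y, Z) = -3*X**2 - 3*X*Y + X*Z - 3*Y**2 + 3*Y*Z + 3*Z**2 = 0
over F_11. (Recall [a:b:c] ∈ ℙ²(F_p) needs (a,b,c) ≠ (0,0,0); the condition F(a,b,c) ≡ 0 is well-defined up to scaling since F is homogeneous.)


F(8,0,6) ≡ 8 (mod 11); P is NOT on the curve.

Evaluate F(8, 0, 6) term-by-term (mod 11).
  -3*X**2 ↦ -3·64·1·1 = -192
  -3*X*Y ↦ -3·8·0·1 = 0
  X*Z ↦ 1·8·1·6 = 48
  -3*Y**2 ↦ -3·1·0·1 = 0
  3*Y*Z ↦ 3·1·0·6 = 0
  3*Z**2 ↦ 3·1·1·36 = 108
Sum: F(8, 0, 6) = (-192) + (0) + (48) + (0) + (0) + (108) = -36.
Reducing mod 11: -36 ≡ 8 (mod 11).
Since F(a, b, c) ≡ 8 ≠ 0 (mod 11), P does NOT lie on the curve.


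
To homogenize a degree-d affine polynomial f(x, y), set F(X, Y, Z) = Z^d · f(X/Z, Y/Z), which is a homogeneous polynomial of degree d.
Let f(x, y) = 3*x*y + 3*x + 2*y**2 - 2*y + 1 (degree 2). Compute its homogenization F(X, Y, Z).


F(X, Y, Z) = 3*X*Y + 3*X*Z + 2*Y**2 - 2*Y*Z + Z**2

deg(f) = 2.
Substitute x = X/Z, y = Y/Z into f, then multiply by Z^2.
  monomial 3·x^1·y^1 ↦ 3·X^1·Y^1·Z^0.
  monomial 3·x^1·y^0 ↦ 3·X^1·Y^0·Z^1.
  monomial 2·x^0·y^2 ↦ 2·X^0·Y^2·Z^0.
  monomial -2·x^0·y^1 ↦ -2·X^0·Y^1·Z^1.
  monomial 1·x^0·y^0 ↦ 1·X^0·Y^0·Z^2.
Collecting: F(X, Y, Z) = 3*X*Y + 3*X*Z + 2*Y**2 - 2*Y*Z + Z**2.


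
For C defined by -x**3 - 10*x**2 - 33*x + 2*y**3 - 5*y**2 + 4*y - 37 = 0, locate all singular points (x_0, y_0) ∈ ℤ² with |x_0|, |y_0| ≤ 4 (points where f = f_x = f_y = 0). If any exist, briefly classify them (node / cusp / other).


Singular points: {(-3, 1)}; classification: node.

Compute partial derivatives:
  f_x = -3*x**2 - 20*x - 33.
  f_y = 6*y**2 - 10*y + 4.
Scan x_0 ∈ {−4, ..., 4}. For each x_0, f_y(x_0, y) is a polynomial in y; find its integer roots y ∈ {−4, ..., 4}, then test f_x and f at those candidates.
  x = -4: f_y(-4, y) = 6*y**2 - 10*y + 4; vanishes at y ∈ {1}. (-4, 1): f_x = -1 ≠ 0.
  x = -3: f_y(-3, y) = 6*y**2 - 10*y + 4; vanishes at y ∈ {1}. (-3, 1): f_x = 0, f = 0 — SINGULAR.
  x = -2: f_y(-2, y) = 6*y**2 - 10*y + 4; vanishes at y ∈ {1}. (-2, 1): f_x = -5 ≠ 0.
  x = -1: f_y(-1, y) = 6*y**2 - 10*y + 4; vanishes at y ∈ {1}. (-1, 1): f_x = -16 ≠ 0.
  x = 0: f_y(0, y) = 6*y**2 - 10*y + 4; vanishes at y ∈ {1}. (0, 1): f_x = -33 ≠ 0.
  x = 1: f_y(1, y) = 6*y**2 - 10*y + 4; vanishes at y ∈ {1}. (1, 1): f_x = -56 ≠ 0.
  x = 2: f_y(2, y) = 6*y**2 - 10*y + 4; vanishes at y ∈ {1}. (2, 1): f_x = -85 ≠ 0.
  x = 3: f_y(3, y) = 6*y**2 - 10*y + 4; vanishes at y ∈ {1}. (3, 1): f_x = -120 ≠ 0.
  x = 4: f_y(4, y) = 6*y**2 - 10*y + 4; vanishes at y ∈ {1}. (4, 1): f_x = -161 ≠ 0.
Only singular point on the grid: (-3, 1).
Classify: substitute x = -3 + u, y = 1 + v and expand: f = -u**3 - u**2 + 2*v**3 + v**2.
No constant or linear terms (consistent with a singular point). Quadratic part: -u**2 + v**2. Cubic part: -u**3 + 2*v**3.
The quadratic part v**2 - u**2 = (v − u)(v + u) splits into two distinct linear factors, so there are two distinct tangent lines y − 1 = ±(x − -3) — this is a node (ordinary double point).
Classification: node.


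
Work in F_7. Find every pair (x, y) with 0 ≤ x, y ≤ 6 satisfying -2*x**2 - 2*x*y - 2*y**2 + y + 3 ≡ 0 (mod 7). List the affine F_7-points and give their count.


Affine F_7-points: {(0, 5), (0, 6), (1, 4), (1, 6), (2, 4), (2, 5)}; count = 6.

For each of the 49 pairs (x, y) ∈ F_7², evaluate f(x, y) mod 7. Record the zeros.
  x = 0: [0↦3, 1↦2, 2↦4, 3↦2, 4↦3, 5↦0, 6↦0]  zeros at y ∈ {5, 6}
  x = 1: [0↦1, 1↦5, 2↦5, 3↦1, 4↦0, 5↦2, 6↦0]  zeros at y ∈ {4, 6}
  x = 2: [0↦2, 1↦4, 2↦2, 3↦3, 4↦0, 5↦0, 6↦3]  zeros at y ∈ {4, 5}
  x = 3: [0↦6, 1↦6, 2↦2, 3↦1, 4↦3, 5↦1, 6↦2]  zeros at y ∈ ∅
  x = 4: [0↦6, 1↦4, 2↦5, 3↦2, 4↦2, 5↦5, 6↦4]  zeros at y ∈ ∅
  x = 5: [0↦2, 1↦5, 2↦4, 3↦6, 4↦4, 5↦5, 6↦2]  zeros at y ∈ ∅
  x = 6: [0↦1, 1↦2, 2↦6, 3↦6, 4↦2, 5↦1, 6↦3]  zeros at y ∈ ∅
Collecting zeros: affine points = {(0, 5), (0, 6), (1, 4), (1, 6), (2, 4), (2, 5)}.
Total count |C(F_7)_aff| = 6.


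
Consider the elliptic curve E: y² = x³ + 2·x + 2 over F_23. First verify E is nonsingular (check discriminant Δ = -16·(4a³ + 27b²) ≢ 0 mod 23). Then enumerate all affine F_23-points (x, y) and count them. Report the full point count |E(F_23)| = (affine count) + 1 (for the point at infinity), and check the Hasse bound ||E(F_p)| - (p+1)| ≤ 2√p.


Affine points = {(0, 5), (0, 18), (3, 9), (3, 14), (6, 0), (8, 1), (8, 22), (9, 6), (9, 17), (12, 11), (12, 12), (15, 7), (15, 16), (16, 6), (16, 17), (17, 2), (17, 21), (21, 6), (21, 17)}; affine count = 19; |E(F_23)| = 20.

Discriminant check: Δ ∝ 4a³ + 27b² = 4·2³ + 27·2² = 4·8 + 27·4 ≡ 2 (mod 23). Nonzero ⇒ E is nonsingular.
For each x ∈ F_23, compute rhs = x³ + 2·x + 2 mod 23, then count y ∈ F_23 with y² ≡ rhs.
  x = 0: rhs = 2, matching y values: 5, 18 (2 points).
  x = 1: rhs = 5, matching y values: none (0 points).
  x = 2: rhs = 14, matching y values: none (0 points).
  x = 3: rhs = 12, matching y values: 9, 14 (2 points).
  x = 4: rhs = 5, matching y values: none (0 points).
  x = 5: rhs = 22, matching y values: none (0 points).
  x = 6: rhs = 0, matching y values: 0 (1 points).
  x = 7: rhs = 14, matching y values: none (0 points).
  x = 8: rhs = 1, matching y values: 1, 22 (2 points).
  x = 9: rhs = 13, matching y values: 6, 17 (2 points).
  x = 10: rhs = 10, matching y values: none (0 points).
  x = 11: rhs = 21, matching y values: none (0 points).
  x = 12: rhs = 6, matching y values: 11, 12 (2 points).
  x = 13: rhs = 17, matching y values: none (0 points).
  x = 14: rhs = 14, matching y values: none (0 points).
  x = 15: rhs = 3, matching y values: 7, 16 (2 points).
  x = 16: rhs = 13, matching y values: 6, 17 (2 points).
  x = 17: rhs = 4, matching y values: 2, 21 (2 points).
  x = 18: rhs = 5, matching y values: none (0 points).
  x = 19: rhs = 22, matching y values: none (0 points).
  x = 20: rhs = 15, matching y values: none (0 points).
  x = 21: rhs = 13, matching y values: 6, 17 (2 points).
  x = 22: rhs = 22, matching y values: none (0 points).
Total affine count: 19.
Full point count |E(F_23)| = 19 + 1 = 20.
Hasse bound: |20 − (23+1)| = |-4| = 4 ≤ 2√23 ≈ 9.5917 ✓.


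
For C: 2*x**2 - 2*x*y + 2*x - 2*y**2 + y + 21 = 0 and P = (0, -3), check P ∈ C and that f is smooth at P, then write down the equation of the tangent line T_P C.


Tangent line at P: 8*x + 13*y + 39 = 0.

Step 1: f(0, -3) = 0, so P lies on C.
Step 2: partial derivatives
  f_x(x, y) = 4*x - 2*y + 2, f_y(x, y) = -2*x - 4*y + 1.
  f_x(P) = 8, f_y(P) = 13 (gradient nonzero, so P is smooth).
Step 3: tangent line at P: 8·(x − 0) + 13·(y − -3) = 0.
Expanding: 8*x + 13*y + 39 = 0.


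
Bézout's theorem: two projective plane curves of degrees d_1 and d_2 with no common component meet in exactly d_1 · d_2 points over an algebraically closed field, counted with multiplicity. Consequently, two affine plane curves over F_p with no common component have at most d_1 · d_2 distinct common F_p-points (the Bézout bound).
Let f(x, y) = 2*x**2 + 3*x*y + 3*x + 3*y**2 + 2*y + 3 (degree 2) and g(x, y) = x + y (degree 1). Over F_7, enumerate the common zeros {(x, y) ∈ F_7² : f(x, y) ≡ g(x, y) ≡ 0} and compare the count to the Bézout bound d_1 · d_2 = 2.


Common zeros: ∅; count = 0; Bézout bound = 2.

deg(f) = 2, deg(g) = 1, so Bézout bound = 2.
Scan x ∈ F_7. For each x, list the y ∈ F_7 with f(x, y) ≡ 0 and those with g(x, y) ≡ 0 (mod 7); the common zeros in that column are the intersection.
  x = 0: f ≡ 0 at y ∈ ∅; g ≡ 0 at y ∈ {0}; common: ∅.
  x = 1: f ≡ 0 at y ∈ ∅; g ≡ 0 at y ∈ {6}; common: ∅.
  x = 2: f ≡ 0 at y ∈ {1}; g ≡ 0 at y ∈ {5}; common: ∅.
  x = 3: f ≡ 0 at y ∈ ∅; g ≡ 0 at y ∈ {4}; common: ∅.
  x = 4: f ≡ 0 at y ∈ ∅; g ≡ 0 at y ∈ {3}; common: ∅.
  x = 5: f ≡ 0 at y ∈ ∅; g ≡ 0 at y ∈ {2}; common: ∅.
  x = 6: f ≡ 0 at y ∈ ∅; g ≡ 0 at y ∈ {1}; common: ∅.
Collecting: common zeros = ∅, so the count is 0.
Comparison with the Bézout bound: 0 ≤ 2 = deg(f)·deg(g), as expected for curves with no common component (the affine F_7-count falls short of the bound because intersections may lie at infinity, over extension fields, or carry multiplicity).


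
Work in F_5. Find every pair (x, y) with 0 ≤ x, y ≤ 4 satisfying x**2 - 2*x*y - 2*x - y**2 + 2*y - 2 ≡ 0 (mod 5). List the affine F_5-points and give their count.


Affine F_5-points: {(0, 3), (0, 4), (2, 1), (2, 2), (3, 3), (4, 2)}; count = 6.

For each of the 25 pairs (x, y) ∈ F_5², evaluate f(x, y) mod 5. Record the zeros.
  x = 0: [0↦3, 1↦4, 2↦3, 3↦0, 4↦0]  zeros at y ∈ {3, 4}
  x = 1: [0↦2, 1↦1, 2↦3, 3↦3, 4↦1]  zeros at y ∈ ∅
  x = 2: [0↦3, 1↦0, 2↦0, 3↦3, 4↦4]  zeros at y ∈ {1, 2}
  x = 3: [0↦1, 1↦1, 2↦4, 3↦0, 4↦4]  zeros at y ∈ {3}
  x = 4: [0↦1, 1↦4, 2↦0, 3↦4, 4↦1]  zeros at y ∈ {2}
Collecting zeros: affine points = {(0, 3), (0, 4), (2, 1), (2, 2), (3, 3), (4, 2)}.
Total count |C(F_5)_aff| = 6.


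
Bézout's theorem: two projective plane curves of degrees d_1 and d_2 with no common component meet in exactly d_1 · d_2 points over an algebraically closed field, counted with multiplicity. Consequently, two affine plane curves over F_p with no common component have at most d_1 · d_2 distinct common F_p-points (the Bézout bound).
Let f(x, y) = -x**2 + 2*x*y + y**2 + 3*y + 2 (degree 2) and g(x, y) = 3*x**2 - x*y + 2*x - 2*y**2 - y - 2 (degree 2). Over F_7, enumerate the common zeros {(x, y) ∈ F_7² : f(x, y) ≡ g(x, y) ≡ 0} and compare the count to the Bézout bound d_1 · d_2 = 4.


Common zeros: {(4, 3), (5, 2)}; count = 2; Bézout bound = 4.

deg(f) = 2, deg(g) = 2, so Bézout bound = 4.
Scan x ∈ F_7. For each x, list the y ∈ F_7 with f(x, y) ≡ 0 and those with g(x, y) ≡ 0 (mod 7); the common zeros in that column are the intersection.
  x = 0: f ≡ 0 at y ∈ {5, 6}; g ≡ 0 at y ∈ ∅; common: ∅.
  x = 1: f ≡ 0 at y ∈ {1}; g ≡ 0 at y ∈ {3}; common: ∅.
  x = 2: f ≡ 0 at y ∈ {3, 4}; g ≡ 0 at y ∈ {0, 2}; common: ∅.
  x = 3: f ≡ 0 at y ∈ {0, 5}; g ≡ 0 at y ∈ ∅; common: ∅.
  x = 4: f ≡ 0 at y ∈ {0, 3}; g ≡ 0 at y ∈ {3, 5}; common: {3}.
  x = 5: f ≡ 0 at y ∈ {2, 6}; g ≡ 0 at y ∈ {2}; common: {2}.
  x = 6: f ≡ 0 at y ∈ {2, 4}; g ≡ 0 at y ∈ ∅; common: ∅.
Collecting: common zeros = {(4, 3), (5, 2)}, so the count is 2.
Comparison with the Bézout bound: 2 ≤ 4 = deg(f)·deg(g), as expected for curves with no common component (the affine F_7-count falls short of the bound because intersections may lie at infinity, over extension fields, or carry multiplicity).


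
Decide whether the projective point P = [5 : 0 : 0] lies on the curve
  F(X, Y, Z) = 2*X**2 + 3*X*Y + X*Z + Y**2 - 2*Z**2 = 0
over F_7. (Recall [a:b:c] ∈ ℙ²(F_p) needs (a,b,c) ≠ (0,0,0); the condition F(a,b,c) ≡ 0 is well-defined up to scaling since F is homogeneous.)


F(5,0,0) ≡ 1 (mod 7); P is NOT on the curve.

Evaluate F(5, 0, 0) term-by-term (mod 7).
  2*X**2 ↦ 2·25·1·1 = 50
  3*X*Y ↦ 3·5·0·1 = 0
  X*Z ↦ 1·5·1·0 = 0
  Y**2 ↦ 1·1·0·1 = 0
  -2*Z**2 ↦ -2·1·1·0 = 0
Sum: F(5, 0, 0) = (50) + (0) + (0) + (0) + (0) = 50.
Reducing mod 7: 50 ≡ 1 (mod 7).
Since F(a, b, c) ≡ 1 ≠ 0 (mod 7), P does NOT lie on the curve.
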